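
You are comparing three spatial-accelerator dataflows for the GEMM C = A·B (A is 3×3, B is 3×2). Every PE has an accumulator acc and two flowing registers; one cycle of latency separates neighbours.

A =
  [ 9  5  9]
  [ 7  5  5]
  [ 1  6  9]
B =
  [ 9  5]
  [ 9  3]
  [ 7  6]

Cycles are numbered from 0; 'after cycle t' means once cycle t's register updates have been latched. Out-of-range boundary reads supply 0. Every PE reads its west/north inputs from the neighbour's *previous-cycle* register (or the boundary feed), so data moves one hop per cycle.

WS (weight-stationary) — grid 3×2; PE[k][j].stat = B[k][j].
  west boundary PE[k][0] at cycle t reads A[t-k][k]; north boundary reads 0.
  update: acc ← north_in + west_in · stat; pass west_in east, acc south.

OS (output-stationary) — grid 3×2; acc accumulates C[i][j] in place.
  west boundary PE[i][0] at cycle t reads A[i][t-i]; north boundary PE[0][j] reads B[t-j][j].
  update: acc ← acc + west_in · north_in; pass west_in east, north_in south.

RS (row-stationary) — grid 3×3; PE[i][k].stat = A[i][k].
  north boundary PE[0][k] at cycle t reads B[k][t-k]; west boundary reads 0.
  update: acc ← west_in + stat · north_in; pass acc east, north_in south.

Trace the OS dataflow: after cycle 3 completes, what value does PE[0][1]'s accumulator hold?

PE[0][1].acc = 114

OS (3×2). Following PE[0][1] plus its west/north inputs:
  t=0 PE[0][0]: acc=81 h=9 v=9
  t=0 PE[0][1]: acc=0 h=0 v=0
  t=1 PE[0][0]: acc=126 h=5 v=9
  t=1 PE[0][1]: acc=45 h=9 v=5
  t=2 PE[0][0]: acc=189 h=9 v=7
  t=2 PE[0][1]: acc=60 h=5 v=3
  t=3 PE[0][0]: acc=189 h=0 v=0
  t=3 PE[0][1]: acc=114 h=9 v=6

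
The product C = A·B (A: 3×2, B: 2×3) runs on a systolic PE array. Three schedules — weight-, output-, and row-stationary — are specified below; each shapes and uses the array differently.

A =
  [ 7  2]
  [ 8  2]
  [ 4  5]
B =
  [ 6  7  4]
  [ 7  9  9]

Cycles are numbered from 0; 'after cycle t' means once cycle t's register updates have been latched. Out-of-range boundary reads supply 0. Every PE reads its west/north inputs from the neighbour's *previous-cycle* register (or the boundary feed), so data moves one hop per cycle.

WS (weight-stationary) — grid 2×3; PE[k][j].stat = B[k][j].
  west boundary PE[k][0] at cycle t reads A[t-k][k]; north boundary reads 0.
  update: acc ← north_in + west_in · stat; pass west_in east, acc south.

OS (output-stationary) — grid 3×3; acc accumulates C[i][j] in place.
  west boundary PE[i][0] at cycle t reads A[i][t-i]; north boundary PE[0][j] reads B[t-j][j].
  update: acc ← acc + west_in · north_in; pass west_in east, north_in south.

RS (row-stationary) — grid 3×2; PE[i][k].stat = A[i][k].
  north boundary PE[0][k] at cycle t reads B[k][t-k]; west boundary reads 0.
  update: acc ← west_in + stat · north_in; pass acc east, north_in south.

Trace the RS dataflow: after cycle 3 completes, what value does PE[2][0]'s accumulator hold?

Tracing RS — 3×2 array, target PE[2][0]:
  0: (1,0).acc=0  regs=<0,0>
  0: (2,0).acc=0  regs=<0,0>
  1: (1,0).acc=48  regs=<48,6>
  1: (2,0).acc=0  regs=<0,0>
  2: (1,0).acc=56  regs=<56,7>
  2: (2,0).acc=24  regs=<24,6>
  3: (1,0).acc=32  regs=<32,4>
  3: (2,0).acc=28  regs=<28,7>

PE[2][0].acc = 28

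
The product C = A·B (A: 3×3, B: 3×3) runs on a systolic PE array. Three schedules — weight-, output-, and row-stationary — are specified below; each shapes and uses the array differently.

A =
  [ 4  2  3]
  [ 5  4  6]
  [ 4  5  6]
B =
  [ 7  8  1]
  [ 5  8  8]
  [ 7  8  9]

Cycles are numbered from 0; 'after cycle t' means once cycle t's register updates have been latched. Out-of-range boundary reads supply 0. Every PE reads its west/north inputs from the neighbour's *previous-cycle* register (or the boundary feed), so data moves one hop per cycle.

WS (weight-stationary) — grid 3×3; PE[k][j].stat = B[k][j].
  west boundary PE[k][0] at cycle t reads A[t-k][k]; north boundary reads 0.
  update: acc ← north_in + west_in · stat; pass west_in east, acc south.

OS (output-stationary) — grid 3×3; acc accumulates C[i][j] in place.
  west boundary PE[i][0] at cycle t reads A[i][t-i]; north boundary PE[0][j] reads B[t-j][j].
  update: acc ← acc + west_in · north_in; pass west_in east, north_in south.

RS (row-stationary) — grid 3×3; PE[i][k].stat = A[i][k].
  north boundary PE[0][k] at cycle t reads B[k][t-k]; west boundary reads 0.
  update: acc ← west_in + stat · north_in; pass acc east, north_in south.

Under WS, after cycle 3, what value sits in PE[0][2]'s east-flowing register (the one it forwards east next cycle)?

register = 5

Tracing WS — 3×3 array, target PE[0][2]:
  c0 r0c1: 0 / 0 / 0
  c0 r0c2: 0 / 0 / 0
  c1 r0c1: 32 / 4 / 32
  c1 r0c2: 0 / 0 / 0
  c2 r0c1: 40 / 5 / 40
  c2 r0c2: 4 / 4 / 4
  c3 r0c1: 32 / 4 / 32
  c3 r0c2: 5 / 5 / 5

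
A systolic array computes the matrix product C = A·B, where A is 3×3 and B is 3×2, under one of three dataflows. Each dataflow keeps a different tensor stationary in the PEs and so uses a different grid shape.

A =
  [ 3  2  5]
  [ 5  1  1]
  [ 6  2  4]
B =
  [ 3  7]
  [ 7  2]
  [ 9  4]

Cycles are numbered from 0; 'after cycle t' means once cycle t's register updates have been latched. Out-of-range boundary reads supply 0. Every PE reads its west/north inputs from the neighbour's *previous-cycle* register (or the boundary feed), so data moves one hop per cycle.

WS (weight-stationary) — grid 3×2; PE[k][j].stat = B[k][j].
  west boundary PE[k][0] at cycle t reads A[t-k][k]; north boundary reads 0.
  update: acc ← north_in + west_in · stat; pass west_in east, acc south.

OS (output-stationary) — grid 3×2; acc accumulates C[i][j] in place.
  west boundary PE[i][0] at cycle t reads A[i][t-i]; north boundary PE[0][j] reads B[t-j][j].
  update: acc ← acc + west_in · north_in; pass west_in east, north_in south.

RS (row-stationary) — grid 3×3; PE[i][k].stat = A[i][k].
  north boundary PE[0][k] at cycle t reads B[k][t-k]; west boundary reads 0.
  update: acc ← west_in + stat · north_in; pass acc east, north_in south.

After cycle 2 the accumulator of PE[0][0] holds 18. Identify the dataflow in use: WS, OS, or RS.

dataflow = WS

WS [3×2] PE[0][0] across cycles:
  0: (0,0).acc=9  regs=<3,9>
  1: (0,0).acc=15  regs=<5,15>
  2: (0,0).acc=18  regs=<6,18>
OS [3×2] PE[0][0] across cycles:
  0: (0,0).acc=9  regs=<3,3>
  1: (0,0).acc=23  regs=<2,7>
  2: (0,0).acc=68  regs=<5,9>
RS [3×3] PE[0][0] across cycles:
  0: (0,0).acc=9  regs=<9,3>
  1: (0,0).acc=21  regs=<21,7>
  2: (0,0).acc=0  regs=<0,0>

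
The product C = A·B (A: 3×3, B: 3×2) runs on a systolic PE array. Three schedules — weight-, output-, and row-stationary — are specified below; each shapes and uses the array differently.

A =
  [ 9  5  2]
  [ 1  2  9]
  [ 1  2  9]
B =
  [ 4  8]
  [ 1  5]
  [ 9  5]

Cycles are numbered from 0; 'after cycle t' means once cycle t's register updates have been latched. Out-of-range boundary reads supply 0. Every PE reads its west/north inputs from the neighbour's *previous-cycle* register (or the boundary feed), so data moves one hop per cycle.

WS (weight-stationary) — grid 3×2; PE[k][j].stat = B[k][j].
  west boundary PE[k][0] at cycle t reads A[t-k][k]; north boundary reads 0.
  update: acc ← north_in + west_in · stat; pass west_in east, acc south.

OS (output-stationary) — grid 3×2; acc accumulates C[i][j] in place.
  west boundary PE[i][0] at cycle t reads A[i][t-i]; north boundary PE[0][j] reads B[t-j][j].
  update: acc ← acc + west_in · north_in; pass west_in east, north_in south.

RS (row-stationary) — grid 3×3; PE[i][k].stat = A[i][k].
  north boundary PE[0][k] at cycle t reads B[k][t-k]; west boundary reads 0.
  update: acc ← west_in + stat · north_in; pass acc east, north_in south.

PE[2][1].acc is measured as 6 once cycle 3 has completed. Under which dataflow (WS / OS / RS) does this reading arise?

dataflow = RS

WS (3×2 grid), PE[2][1]:
  step 0 · PE2,1: acc=0; fwd→0 fwd↓0
  step 1 · PE2,1: acc=0; fwd→0 fwd↓0
  step 2 · PE2,1: acc=0; fwd→0 fwd↓0
  step 3 · PE2,1: acc=107; fwd→2 fwd↓107
OS (3×2 grid), PE[2][1]:
  step 0 · PE2,1: acc=0; fwd→0 fwd↓0
  step 1 · PE2,1: acc=0; fwd→0 fwd↓0
  step 2 · PE2,1: acc=0; fwd→0 fwd↓0
  step 3 · PE2,1: acc=8; fwd→1 fwd↓8
RS (3×3 grid), PE[2][1]:
  step 0 · PE2,1: acc=0; fwd→0 fwd↓0
  step 1 · PE2,1: acc=0; fwd→0 fwd↓0
  step 2 · PE2,1: acc=0; fwd→0 fwd↓0
  step 3 · PE2,1: acc=6; fwd→6 fwd↓1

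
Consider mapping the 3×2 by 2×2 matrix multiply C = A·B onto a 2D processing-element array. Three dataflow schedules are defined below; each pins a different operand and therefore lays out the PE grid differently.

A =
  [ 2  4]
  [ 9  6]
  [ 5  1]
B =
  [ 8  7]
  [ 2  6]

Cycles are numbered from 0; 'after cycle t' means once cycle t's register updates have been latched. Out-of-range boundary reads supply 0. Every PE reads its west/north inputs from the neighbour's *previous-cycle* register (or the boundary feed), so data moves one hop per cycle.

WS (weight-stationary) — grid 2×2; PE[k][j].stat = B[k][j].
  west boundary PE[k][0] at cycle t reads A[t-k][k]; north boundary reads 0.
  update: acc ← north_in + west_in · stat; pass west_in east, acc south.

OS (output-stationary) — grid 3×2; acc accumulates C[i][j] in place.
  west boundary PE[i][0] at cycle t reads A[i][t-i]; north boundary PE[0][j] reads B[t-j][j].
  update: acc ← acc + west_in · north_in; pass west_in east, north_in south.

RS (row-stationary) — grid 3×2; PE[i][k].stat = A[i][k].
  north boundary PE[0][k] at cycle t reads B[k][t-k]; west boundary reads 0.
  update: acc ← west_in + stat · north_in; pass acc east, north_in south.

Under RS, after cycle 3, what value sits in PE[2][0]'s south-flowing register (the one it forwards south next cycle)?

register = 7

RS 3×2: PE[2][0] cycle-by-cycle (with neighbour feeds):
  [0] (1,0) acc=0 (h:0 v:0)
  [0] (2,0) acc=0 (h:0 v:0)
  [1] (1,0) acc=72 (h:72 v:8)
  [1] (2,0) acc=0 (h:0 v:0)
  [2] (1,0) acc=63 (h:63 v:7)
  [2] (2,0) acc=40 (h:40 v:8)
  [3] (1,0) acc=0 (h:0 v:0)
  [3] (2,0) acc=35 (h:35 v:7)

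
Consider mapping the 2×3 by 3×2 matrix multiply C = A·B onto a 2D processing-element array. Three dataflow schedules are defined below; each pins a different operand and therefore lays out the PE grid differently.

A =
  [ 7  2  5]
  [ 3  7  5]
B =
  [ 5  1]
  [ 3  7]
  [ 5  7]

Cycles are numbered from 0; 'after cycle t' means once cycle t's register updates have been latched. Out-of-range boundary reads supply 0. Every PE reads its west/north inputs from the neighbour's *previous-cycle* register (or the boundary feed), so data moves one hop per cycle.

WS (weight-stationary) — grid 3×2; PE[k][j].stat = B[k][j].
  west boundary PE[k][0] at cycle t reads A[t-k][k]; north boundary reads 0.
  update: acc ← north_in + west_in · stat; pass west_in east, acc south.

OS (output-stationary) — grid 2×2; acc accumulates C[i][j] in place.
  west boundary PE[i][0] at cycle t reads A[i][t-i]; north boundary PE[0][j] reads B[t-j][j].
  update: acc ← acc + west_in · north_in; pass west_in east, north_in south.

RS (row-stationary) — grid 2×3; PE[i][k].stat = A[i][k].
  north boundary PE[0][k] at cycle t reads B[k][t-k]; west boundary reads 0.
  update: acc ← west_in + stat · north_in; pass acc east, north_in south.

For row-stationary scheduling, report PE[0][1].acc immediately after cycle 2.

RS on a 2×3 grid — tracing PE[0][1] and its feeders:
  step 0 · PE0,0: acc=35; fwd→35 fwd↓5
  step 0 · PE0,1: acc=0; fwd→0 fwd↓0
  step 1 · PE0,0: acc=7; fwd→7 fwd↓1
  step 1 · PE0,1: acc=41; fwd→41 fwd↓3
  step 2 · PE0,0: acc=0; fwd→0 fwd↓0
  step 2 · PE0,1: acc=21; fwd→21 fwd↓7

PE[0][1].acc = 21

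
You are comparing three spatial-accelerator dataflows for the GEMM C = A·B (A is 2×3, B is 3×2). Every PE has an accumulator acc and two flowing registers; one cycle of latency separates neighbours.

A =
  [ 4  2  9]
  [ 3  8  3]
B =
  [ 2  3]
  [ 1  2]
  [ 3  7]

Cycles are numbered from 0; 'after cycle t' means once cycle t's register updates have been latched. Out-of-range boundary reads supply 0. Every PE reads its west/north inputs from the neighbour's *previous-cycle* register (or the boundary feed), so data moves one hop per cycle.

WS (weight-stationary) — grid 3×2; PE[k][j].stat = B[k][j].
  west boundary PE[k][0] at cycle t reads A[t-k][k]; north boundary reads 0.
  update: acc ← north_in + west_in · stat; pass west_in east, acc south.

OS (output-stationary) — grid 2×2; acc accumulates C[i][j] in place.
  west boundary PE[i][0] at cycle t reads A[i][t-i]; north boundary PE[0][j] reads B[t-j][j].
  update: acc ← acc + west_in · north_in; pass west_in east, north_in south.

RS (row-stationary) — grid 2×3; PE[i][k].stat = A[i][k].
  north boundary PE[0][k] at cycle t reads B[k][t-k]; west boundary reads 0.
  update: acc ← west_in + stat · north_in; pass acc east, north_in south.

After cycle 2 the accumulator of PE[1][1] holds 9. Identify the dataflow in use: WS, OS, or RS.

dataflow = OS

WS [3×2] PE[1][1] across cycles:
  step 0 · PE1,1: acc=0; fwd→0 fwd↓0
  step 1 · PE1,1: acc=0; fwd→0 fwd↓0
  step 2 · PE1,1: acc=16; fwd→2 fwd↓16
OS [2×2] PE[1][1] across cycles:
  step 0 · PE1,1: acc=0; fwd→0 fwd↓0
  step 1 · PE1,1: acc=0; fwd→0 fwd↓0
  step 2 · PE1,1: acc=9; fwd→3 fwd↓3
RS [2×3] PE[1][1] across cycles:
  step 0 · PE1,1: acc=0; fwd→0 fwd↓0
  step 1 · PE1,1: acc=0; fwd→0 fwd↓0
  step 2 · PE1,1: acc=14; fwd→14 fwd↓1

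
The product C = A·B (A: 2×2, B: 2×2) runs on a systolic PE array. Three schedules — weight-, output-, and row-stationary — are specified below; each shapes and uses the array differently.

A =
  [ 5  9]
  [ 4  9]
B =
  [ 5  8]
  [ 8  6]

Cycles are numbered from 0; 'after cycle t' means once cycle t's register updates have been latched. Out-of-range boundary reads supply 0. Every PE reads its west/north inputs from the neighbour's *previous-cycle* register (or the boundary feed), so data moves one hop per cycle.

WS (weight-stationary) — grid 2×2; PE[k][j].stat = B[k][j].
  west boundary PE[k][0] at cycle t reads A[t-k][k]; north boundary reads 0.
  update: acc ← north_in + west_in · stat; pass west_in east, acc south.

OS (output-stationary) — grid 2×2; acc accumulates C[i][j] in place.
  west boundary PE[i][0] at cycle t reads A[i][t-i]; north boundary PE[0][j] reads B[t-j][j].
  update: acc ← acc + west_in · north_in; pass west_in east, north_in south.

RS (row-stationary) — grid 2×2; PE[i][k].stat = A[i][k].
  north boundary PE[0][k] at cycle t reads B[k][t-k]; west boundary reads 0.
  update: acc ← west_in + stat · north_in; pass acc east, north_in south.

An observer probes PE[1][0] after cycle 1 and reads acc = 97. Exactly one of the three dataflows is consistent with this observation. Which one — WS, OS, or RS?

Under WS (2×2), PE[1][0]:
  t=0 PE[1][0]: acc=0 h=0 v=0
  t=1 PE[1][0]: acc=97 h=9 v=97
Under OS (2×2), PE[1][0]:
  t=0 PE[1][0]: acc=0 h=0 v=0
  t=1 PE[1][0]: acc=20 h=4 v=5
Under RS (2×2), PE[1][0]:
  t=0 PE[1][0]: acc=0 h=0 v=0
  t=1 PE[1][0]: acc=20 h=20 v=5

dataflow = WS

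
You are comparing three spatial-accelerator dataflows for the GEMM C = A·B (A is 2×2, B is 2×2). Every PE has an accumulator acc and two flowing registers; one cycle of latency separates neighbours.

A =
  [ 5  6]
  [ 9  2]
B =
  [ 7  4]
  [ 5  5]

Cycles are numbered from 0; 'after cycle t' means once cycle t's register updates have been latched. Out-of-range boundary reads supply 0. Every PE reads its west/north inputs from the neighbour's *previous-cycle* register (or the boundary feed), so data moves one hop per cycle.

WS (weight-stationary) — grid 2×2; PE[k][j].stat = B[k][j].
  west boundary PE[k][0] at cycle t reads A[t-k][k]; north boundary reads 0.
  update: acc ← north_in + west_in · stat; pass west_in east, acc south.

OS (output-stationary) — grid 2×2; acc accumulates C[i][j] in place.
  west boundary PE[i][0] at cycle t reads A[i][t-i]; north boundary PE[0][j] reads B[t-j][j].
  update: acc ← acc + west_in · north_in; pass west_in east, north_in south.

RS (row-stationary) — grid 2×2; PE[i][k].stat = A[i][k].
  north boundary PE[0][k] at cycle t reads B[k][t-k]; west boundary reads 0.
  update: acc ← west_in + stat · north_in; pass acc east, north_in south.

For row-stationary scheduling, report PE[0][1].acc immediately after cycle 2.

RS 2×2: PE[0][1] cycle-by-cycle (with neighbour feeds):
  after 0 — PE[0][0] acc=35, pass-E 35, pass-S 7
  after 0 — PE[0][1] acc=0, pass-E 0, pass-S 0
  after 1 — PE[0][0] acc=20, pass-E 20, pass-S 4
  after 1 — PE[0][1] acc=65, pass-E 65, pass-S 5
  after 2 — PE[0][0] acc=0, pass-E 0, pass-S 0
  after 2 — PE[0][1] acc=50, pass-E 50, pass-S 5

PE[0][1].acc = 50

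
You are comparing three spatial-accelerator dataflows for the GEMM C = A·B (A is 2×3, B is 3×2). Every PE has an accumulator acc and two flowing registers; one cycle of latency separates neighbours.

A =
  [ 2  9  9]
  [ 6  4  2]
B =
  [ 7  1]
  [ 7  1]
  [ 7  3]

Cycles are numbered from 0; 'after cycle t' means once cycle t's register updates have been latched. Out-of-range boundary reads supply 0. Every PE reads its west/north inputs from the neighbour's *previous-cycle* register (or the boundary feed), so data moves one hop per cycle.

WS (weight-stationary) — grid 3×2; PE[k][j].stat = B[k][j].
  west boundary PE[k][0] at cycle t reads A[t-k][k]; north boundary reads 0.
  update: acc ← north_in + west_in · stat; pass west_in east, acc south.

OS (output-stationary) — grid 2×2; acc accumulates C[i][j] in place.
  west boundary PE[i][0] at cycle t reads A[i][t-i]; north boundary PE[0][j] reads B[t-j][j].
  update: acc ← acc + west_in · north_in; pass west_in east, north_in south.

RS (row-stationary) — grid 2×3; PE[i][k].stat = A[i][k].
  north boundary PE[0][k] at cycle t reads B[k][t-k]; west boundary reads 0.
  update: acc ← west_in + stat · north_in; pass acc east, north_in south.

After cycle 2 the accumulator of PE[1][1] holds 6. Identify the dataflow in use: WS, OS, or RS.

dataflow = OS

Under WS (3×2), PE[1][1]:
  after 0 — PE[1][1] acc=0, pass-E 0, pass-S 0
  after 1 — PE[1][1] acc=0, pass-E 0, pass-S 0
  after 2 — PE[1][1] acc=11, pass-E 9, pass-S 11
Under OS (2×2), PE[1][1]:
  after 0 — PE[1][1] acc=0, pass-E 0, pass-S 0
  after 1 — PE[1][1] acc=0, pass-E 0, pass-S 0
  after 2 — PE[1][1] acc=6, pass-E 6, pass-S 1
Under RS (2×3), PE[1][1]:
  after 0 — PE[1][1] acc=0, pass-E 0, pass-S 0
  after 1 — PE[1][1] acc=0, pass-E 0, pass-S 0
  after 2 — PE[1][1] acc=70, pass-E 70, pass-S 7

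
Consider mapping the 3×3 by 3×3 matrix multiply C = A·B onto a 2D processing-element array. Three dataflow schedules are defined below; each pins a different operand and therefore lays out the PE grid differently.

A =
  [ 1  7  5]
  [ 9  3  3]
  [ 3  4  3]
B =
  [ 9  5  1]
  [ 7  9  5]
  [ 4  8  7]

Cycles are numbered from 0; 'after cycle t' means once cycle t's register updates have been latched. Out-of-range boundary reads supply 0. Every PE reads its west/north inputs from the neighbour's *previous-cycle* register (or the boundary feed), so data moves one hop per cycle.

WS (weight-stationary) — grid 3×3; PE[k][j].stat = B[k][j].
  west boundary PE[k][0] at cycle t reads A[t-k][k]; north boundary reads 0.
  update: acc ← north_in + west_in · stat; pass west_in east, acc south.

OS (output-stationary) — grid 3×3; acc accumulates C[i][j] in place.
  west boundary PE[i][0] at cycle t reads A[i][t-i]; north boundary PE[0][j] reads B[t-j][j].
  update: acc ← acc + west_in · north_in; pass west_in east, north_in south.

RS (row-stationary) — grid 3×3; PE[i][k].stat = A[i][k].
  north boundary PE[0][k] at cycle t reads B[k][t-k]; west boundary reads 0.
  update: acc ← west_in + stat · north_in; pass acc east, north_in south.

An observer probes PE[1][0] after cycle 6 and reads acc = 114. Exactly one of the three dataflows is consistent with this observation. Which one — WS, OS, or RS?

— WS: 3×3; PE[1][0] trace:
  step 0 · PE1,0: acc=0; fwd→0 fwd↓0
  step 1 · PE1,0: acc=58; fwd→7 fwd↓58
  step 2 · PE1,0: acc=102; fwd→3 fwd↓102
  step 3 · PE1,0: acc=55; fwd→4 fwd↓55
  step 4 · PE1,0: acc=0; fwd→0 fwd↓0
  step 5 · PE1,0: acc=0; fwd→0 fwd↓0
  step 6 · PE1,0: acc=0; fwd→0 fwd↓0
— OS: 3×3; PE[1][0] trace:
  step 0 · PE1,0: acc=0; fwd→0 fwd↓0
  step 1 · PE1,0: acc=81; fwd→9 fwd↓9
  step 2 · PE1,0: acc=102; fwd→3 fwd↓7
  step 3 · PE1,0: acc=114; fwd→3 fwd↓4
  step 4 · PE1,0: acc=114; fwd→0 fwd↓0
  step 5 · PE1,0: acc=114; fwd→0 fwd↓0
  step 6 · PE1,0: acc=114; fwd→0 fwd↓0
— RS: 3×3; PE[1][0] trace:
  step 0 · PE1,0: acc=0; fwd→0 fwd↓0
  step 1 · PE1,0: acc=81; fwd→81 fwd↓9
  step 2 · PE1,0: acc=45; fwd→45 fwd↓5
  step 3 · PE1,0: acc=9; fwd→9 fwd↓1
  step 4 · PE1,0: acc=0; fwd→0 fwd↓0
  step 5 · PE1,0: acc=0; fwd→0 fwd↓0
  step 6 · PE1,0: acc=0; fwd→0 fwd↓0

dataflow = OS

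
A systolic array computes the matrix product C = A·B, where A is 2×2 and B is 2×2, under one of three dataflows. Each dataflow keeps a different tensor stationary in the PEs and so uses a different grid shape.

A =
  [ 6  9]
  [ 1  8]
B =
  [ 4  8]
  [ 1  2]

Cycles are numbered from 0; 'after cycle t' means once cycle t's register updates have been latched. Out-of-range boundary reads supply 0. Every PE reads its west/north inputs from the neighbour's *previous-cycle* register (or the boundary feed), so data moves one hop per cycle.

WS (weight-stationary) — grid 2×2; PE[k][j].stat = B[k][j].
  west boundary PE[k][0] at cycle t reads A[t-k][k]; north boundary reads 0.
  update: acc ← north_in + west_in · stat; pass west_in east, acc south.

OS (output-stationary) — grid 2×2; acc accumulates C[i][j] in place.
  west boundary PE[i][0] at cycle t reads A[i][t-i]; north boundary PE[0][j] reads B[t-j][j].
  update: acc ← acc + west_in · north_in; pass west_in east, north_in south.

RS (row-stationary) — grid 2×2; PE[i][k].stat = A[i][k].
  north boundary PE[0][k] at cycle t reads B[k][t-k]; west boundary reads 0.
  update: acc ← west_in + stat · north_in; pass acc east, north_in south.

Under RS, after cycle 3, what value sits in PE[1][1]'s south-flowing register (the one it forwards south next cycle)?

register = 2

RS (2×2). Following PE[1][1] plus its west/north inputs:
  0: (0,1).acc=0  regs=<0,0>
  0: (1,0).acc=0  regs=<0,0>
  0: (1,1).acc=0  regs=<0,0>
  1: (0,1).acc=33  regs=<33,1>
  1: (1,0).acc=4  regs=<4,4>
  1: (1,1).acc=0  regs=<0,0>
  2: (0,1).acc=66  regs=<66,2>
  2: (1,0).acc=8  regs=<8,8>
  2: (1,1).acc=12  regs=<12,1>
  3: (0,1).acc=0  regs=<0,0>
  3: (1,0).acc=0  regs=<0,0>
  3: (1,1).acc=24  regs=<24,2>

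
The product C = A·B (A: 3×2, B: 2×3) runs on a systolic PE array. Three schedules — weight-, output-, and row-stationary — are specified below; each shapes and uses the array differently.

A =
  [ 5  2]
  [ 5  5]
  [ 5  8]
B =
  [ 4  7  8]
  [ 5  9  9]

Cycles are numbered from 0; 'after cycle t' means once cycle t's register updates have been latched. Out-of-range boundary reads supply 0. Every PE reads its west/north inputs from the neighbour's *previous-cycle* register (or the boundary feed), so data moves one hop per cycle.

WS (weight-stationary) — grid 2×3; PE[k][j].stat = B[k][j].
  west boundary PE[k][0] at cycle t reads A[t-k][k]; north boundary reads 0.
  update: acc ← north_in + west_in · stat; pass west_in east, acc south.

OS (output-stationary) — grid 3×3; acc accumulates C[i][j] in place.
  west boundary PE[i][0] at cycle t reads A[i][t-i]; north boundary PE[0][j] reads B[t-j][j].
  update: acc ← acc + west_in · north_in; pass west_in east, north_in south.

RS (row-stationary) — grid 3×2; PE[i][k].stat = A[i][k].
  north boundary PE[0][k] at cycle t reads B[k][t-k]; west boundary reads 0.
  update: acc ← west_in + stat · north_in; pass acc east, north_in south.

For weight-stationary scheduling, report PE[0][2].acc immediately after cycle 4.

WS on a 2×3 grid — tracing PE[0][2] and its feeders:
  after 0 — PE[0][1] acc=0, pass-E 0, pass-S 0
  after 0 — PE[0][2] acc=0, pass-E 0, pass-S 0
  after 1 — PE[0][1] acc=35, pass-E 5, pass-S 35
  after 1 — PE[0][2] acc=0, pass-E 0, pass-S 0
  after 2 — PE[0][1] acc=35, pass-E 5, pass-S 35
  after 2 — PE[0][2] acc=40, pass-E 5, pass-S 40
  after 3 — PE[0][1] acc=35, pass-E 5, pass-S 35
  after 3 — PE[0][2] acc=40, pass-E 5, pass-S 40
  after 4 — PE[0][1] acc=0, pass-E 0, pass-S 0
  after 4 — PE[0][2] acc=40, pass-E 5, pass-S 40

PE[0][2].acc = 40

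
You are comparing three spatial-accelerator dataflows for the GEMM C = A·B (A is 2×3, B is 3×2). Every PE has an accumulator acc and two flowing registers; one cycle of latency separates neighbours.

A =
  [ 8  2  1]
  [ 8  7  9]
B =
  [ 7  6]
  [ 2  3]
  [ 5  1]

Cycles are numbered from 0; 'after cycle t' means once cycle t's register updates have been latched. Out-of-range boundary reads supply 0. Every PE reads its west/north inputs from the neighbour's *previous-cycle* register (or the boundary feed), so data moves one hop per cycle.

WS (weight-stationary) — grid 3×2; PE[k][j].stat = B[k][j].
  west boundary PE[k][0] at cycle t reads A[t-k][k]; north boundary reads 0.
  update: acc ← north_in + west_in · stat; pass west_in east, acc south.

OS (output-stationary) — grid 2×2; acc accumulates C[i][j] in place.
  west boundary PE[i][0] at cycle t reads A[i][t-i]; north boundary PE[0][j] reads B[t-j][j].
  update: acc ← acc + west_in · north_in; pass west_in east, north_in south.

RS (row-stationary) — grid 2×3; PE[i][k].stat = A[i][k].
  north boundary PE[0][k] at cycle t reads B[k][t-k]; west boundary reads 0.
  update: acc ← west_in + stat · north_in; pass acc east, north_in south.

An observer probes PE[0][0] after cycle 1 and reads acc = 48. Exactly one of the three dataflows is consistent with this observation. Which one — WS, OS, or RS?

dataflow = RS

— WS: 3×2; PE[0][0] trace:
  @0  [0,0]  acc 56  |  →8  ↓56
  @1  [0,0]  acc 56  |  →8  ↓56
— OS: 2×2; PE[0][0] trace:
  @0  [0,0]  acc 56  |  →8  ↓7
  @1  [0,0]  acc 60  |  →2  ↓2
— RS: 2×3; PE[0][0] trace:
  @0  [0,0]  acc 56  |  →56  ↓7
  @1  [0,0]  acc 48  |  →48  ↓6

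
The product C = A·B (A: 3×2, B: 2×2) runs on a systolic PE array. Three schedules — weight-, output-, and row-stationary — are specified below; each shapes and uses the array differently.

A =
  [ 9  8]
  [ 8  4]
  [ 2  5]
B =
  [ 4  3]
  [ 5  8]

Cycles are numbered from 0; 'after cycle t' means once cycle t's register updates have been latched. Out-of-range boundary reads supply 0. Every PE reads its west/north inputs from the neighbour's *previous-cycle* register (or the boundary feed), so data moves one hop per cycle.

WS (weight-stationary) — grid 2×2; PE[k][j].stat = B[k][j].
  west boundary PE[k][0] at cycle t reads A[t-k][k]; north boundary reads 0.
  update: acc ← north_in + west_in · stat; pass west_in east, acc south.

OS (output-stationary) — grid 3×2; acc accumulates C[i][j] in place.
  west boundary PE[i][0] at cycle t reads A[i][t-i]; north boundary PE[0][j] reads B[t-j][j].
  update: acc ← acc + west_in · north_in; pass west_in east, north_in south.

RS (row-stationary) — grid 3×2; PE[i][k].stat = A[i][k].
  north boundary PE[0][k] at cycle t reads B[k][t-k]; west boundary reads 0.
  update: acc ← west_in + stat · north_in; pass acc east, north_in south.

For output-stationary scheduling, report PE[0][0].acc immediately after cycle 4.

OS (3×2). Following PE[0][0] plus its west/north inputs:
  step 0 · PE0,0: acc=36; fwd→9 fwd↓4
  step 1 · PE0,0: acc=76; fwd→8 fwd↓5
  step 2 · PE0,0: acc=76; fwd→0 fwd↓0
  step 3 · PE0,0: acc=76; fwd→0 fwd↓0
  step 4 · PE0,0: acc=76; fwd→0 fwd↓0

PE[0][0].acc = 76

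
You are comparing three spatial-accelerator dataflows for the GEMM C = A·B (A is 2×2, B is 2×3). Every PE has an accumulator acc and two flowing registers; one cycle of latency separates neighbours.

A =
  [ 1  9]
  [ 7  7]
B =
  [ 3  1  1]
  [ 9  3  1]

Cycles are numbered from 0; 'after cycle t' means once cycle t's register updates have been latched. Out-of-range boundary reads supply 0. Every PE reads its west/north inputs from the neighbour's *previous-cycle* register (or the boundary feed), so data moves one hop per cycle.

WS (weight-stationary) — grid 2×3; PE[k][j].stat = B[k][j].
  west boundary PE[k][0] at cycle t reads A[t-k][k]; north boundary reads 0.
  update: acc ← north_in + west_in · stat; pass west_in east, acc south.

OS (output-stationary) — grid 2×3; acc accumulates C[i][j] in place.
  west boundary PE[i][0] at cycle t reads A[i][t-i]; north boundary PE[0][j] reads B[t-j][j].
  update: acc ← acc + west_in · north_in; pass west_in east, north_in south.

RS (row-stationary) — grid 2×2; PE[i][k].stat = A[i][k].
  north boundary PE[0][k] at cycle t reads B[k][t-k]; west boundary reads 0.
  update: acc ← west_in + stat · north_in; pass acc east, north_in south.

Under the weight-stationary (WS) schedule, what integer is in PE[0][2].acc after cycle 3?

WS on a 2×3 grid — tracing PE[0][2] and its feeders:
  step 0 · PE0,1: acc=0; fwd→0 fwd↓0
  step 0 · PE0,2: acc=0; fwd→0 fwd↓0
  step 1 · PE0,1: acc=1; fwd→1 fwd↓1
  step 1 · PE0,2: acc=0; fwd→0 fwd↓0
  step 2 · PE0,1: acc=7; fwd→7 fwd↓7
  step 2 · PE0,2: acc=1; fwd→1 fwd↓1
  step 3 · PE0,1: acc=0; fwd→0 fwd↓0
  step 3 · PE0,2: acc=7; fwd→7 fwd↓7

PE[0][2].acc = 7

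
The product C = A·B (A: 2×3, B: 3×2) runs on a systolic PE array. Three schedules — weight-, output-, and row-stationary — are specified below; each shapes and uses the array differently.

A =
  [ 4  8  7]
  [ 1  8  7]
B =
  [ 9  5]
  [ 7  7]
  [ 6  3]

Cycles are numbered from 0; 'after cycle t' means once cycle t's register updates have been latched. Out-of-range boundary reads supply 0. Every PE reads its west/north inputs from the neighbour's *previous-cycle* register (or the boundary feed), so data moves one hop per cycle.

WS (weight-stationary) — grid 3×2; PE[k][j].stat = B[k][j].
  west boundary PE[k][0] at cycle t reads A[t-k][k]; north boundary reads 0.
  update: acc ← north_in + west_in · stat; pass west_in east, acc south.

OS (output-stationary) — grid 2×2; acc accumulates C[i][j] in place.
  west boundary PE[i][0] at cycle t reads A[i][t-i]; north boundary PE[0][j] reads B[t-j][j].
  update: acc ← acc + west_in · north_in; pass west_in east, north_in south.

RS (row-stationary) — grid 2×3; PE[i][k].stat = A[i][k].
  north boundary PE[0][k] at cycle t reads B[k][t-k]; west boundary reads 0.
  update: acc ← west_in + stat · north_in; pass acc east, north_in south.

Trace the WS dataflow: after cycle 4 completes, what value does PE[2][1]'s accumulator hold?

Tracing WS — 3×2 array, target PE[2][1]:
  cycle 0: PE[1][1] → acc 0, east 0, south 0
  cycle 0: PE[2][0] → acc 0, east 0, south 0
  cycle 0: PE[2][1] → acc 0, east 0, south 0
  cycle 1: PE[1][1] → acc 0, east 0, south 0
  cycle 1: PE[2][0] → acc 0, east 0, south 0
  cycle 1: PE[2][1] → acc 0, east 0, south 0
  cycle 2: PE[1][1] → acc 76, east 8, south 76
  cycle 2: PE[2][0] → acc 134, east 7, south 134
  cycle 2: PE[2][1] → acc 0, east 0, south 0
  cycle 3: PE[1][1] → acc 61, east 8, south 61
  cycle 3: PE[2][0] → acc 107, east 7, south 107
  cycle 3: PE[2][1] → acc 97, east 7, south 97
  cycle 4: PE[1][1] → acc 0, east 0, south 0
  cycle 4: PE[2][0] → acc 0, east 0, south 0
  cycle 4: PE[2][1] → acc 82, east 7, south 82

PE[2][1].acc = 82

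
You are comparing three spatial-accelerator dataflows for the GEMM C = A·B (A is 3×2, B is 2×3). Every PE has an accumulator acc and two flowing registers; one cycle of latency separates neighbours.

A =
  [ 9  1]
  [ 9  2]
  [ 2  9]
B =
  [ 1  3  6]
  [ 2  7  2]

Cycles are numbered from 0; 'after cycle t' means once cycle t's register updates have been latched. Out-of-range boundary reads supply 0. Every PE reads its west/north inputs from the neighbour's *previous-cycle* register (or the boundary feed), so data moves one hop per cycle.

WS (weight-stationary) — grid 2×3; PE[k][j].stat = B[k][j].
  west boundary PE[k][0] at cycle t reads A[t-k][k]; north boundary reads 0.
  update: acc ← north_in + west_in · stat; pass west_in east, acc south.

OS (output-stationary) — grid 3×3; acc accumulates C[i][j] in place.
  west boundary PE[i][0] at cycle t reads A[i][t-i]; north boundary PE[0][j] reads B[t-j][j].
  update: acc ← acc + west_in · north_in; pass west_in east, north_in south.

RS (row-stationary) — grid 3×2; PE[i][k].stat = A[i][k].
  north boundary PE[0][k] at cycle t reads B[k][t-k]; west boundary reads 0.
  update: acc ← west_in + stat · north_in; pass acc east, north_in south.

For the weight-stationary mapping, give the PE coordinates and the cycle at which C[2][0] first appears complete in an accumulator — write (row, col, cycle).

(row, col, cycle) = (1, 0, 3)

WS — PE[1][0] is where C[2][0] collects:
  after 0 — PE[1][0] acc=0, pass-E 0, pass-S 0
  after 1 — PE[1][0] acc=11, pass-E 1, pass-S 11
  after 2 — PE[1][0] acc=13, pass-E 2, pass-S 13
  after 3 — PE[1][0] acc=20, pass-E 9, pass-S 20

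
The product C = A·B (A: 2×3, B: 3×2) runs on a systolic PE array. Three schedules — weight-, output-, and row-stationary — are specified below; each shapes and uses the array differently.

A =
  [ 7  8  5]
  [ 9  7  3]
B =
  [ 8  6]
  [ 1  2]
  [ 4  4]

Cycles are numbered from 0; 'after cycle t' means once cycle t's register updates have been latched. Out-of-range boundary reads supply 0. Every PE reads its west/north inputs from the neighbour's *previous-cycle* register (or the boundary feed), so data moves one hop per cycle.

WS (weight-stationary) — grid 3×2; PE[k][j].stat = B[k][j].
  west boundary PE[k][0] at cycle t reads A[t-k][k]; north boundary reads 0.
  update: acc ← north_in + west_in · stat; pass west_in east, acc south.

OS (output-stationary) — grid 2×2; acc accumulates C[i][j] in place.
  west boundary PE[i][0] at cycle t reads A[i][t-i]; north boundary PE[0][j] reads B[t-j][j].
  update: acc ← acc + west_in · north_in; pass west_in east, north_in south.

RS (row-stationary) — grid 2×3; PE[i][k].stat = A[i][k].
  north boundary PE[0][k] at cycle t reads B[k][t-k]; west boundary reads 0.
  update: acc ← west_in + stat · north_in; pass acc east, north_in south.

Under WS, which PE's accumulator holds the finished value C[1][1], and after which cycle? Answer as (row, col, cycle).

WS: C[1][1] accumulates in PE[2][1]:
  t=0 PE[2][1]: acc=0 h=0 v=0
  t=1 PE[2][1]: acc=0 h=0 v=0
  t=2 PE[2][1]: acc=0 h=0 v=0
  t=3 PE[2][1]: acc=78 h=5 v=78
  t=4 PE[2][1]: acc=80 h=3 v=80

(row, col, cycle) = (2, 1, 4)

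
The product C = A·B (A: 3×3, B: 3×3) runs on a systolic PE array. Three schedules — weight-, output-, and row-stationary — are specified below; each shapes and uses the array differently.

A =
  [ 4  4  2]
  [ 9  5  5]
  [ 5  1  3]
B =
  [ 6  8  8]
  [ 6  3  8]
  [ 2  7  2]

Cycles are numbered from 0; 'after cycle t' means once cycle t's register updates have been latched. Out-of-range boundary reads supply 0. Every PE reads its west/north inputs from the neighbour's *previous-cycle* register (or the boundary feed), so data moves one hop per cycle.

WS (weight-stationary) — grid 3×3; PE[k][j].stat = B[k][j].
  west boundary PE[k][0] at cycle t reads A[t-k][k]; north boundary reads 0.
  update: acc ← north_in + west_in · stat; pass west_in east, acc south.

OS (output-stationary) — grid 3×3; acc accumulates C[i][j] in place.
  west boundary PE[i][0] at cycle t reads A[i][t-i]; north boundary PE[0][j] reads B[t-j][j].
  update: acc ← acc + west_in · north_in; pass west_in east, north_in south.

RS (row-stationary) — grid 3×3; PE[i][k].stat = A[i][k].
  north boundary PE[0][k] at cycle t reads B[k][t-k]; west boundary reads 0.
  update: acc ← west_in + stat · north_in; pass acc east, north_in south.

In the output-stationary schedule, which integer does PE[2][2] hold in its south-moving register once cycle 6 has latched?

Tracing OS — 3×3 array, target PE[2][2]:
  @0  [1,2]  acc 0  |  →0  ↓0
  @0  [2,1]  acc 0  |  →0  ↓0
  @0  [2,2]  acc 0  |  →0  ↓0
  @1  [1,2]  acc 0  |  →0  ↓0
  @1  [2,1]  acc 0  |  →0  ↓0
  @1  [2,2]  acc 0  |  →0  ↓0
  @2  [1,2]  acc 0  |  →0  ↓0
  @2  [2,1]  acc 0  |  →0  ↓0
  @2  [2,2]  acc 0  |  →0  ↓0
  @3  [1,2]  acc 72  |  →9  ↓8
  @3  [2,1]  acc 40  |  →5  ↓8
  @3  [2,2]  acc 0  |  →0  ↓0
  @4  [1,2]  acc 112  |  →5  ↓8
  @4  [2,1]  acc 43  |  →1  ↓3
  @4  [2,2]  acc 40  |  →5  ↓8
  @5  [1,2]  acc 122  |  →5  ↓2
  @5  [2,1]  acc 64  |  →3  ↓7
  @5  [2,2]  acc 48  |  →1  ↓8
  @6  [1,2]  acc 122  |  →0  ↓0
  @6  [2,1]  acc 64  |  →0  ↓0
  @6  [2,2]  acc 54  |  →3  ↓2

register = 2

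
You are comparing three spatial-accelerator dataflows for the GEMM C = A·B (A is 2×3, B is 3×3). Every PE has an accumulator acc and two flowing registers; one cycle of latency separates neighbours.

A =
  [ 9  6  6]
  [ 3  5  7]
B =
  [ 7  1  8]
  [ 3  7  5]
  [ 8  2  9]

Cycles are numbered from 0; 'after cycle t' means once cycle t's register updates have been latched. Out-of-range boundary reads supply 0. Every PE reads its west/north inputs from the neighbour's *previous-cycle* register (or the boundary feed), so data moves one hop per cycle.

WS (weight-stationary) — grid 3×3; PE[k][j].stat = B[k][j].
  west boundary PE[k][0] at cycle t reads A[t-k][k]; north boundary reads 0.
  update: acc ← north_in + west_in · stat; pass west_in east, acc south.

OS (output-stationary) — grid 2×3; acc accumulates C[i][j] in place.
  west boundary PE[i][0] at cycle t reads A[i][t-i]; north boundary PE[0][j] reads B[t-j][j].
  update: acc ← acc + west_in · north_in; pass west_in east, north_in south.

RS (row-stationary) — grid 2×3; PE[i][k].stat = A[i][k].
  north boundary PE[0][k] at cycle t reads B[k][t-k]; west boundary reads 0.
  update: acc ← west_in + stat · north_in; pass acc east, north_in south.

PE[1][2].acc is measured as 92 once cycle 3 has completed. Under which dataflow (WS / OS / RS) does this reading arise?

dataflow = RS

— WS: 3×3; PE[1][2] trace:
  [0] (1,2) acc=0 (h:0 v:0)
  [1] (1,2) acc=0 (h:0 v:0)
  [2] (1,2) acc=0 (h:0 v:0)
  [3] (1,2) acc=102 (h:6 v:102)
— OS: 2×3; PE[1][2] trace:
  [0] (1,2) acc=0 (h:0 v:0)
  [1] (1,2) acc=0 (h:0 v:0)
  [2] (1,2) acc=0 (h:0 v:0)
  [3] (1,2) acc=24 (h:3 v:8)
— RS: 2×3; PE[1][2] trace:
  [0] (1,2) acc=0 (h:0 v:0)
  [1] (1,2) acc=0 (h:0 v:0)
  [2] (1,2) acc=0 (h:0 v:0)
  [3] (1,2) acc=92 (h:92 v:8)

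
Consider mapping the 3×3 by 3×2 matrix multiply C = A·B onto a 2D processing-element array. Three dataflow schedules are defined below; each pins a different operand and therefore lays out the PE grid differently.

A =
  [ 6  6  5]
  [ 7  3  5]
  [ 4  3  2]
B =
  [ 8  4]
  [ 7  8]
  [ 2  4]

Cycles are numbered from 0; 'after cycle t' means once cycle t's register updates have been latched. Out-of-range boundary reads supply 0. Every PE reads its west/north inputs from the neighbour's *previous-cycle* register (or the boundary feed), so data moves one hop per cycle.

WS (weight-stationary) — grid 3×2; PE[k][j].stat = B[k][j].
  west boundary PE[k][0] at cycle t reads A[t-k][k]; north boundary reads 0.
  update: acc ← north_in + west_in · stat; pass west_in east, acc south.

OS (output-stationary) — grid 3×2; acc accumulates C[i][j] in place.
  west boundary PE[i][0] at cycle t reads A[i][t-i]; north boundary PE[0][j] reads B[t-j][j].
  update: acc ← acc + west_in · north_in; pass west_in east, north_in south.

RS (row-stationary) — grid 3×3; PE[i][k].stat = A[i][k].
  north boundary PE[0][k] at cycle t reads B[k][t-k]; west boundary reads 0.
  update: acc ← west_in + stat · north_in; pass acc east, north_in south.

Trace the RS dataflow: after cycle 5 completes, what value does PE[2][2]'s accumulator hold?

RS on a 3×3 grid — tracing PE[2][2] and its feeders:
  cycle 0: PE[1][2] → acc 0, east 0, south 0
  cycle 0: PE[2][1] → acc 0, east 0, south 0
  cycle 0: PE[2][2] → acc 0, east 0, south 0
  cycle 1: PE[1][2] → acc 0, east 0, south 0
  cycle 1: PE[2][1] → acc 0, east 0, south 0
  cycle 1: PE[2][2] → acc 0, east 0, south 0
  cycle 2: PE[1][2] → acc 0, east 0, south 0
  cycle 2: PE[2][1] → acc 0, east 0, south 0
  cycle 2: PE[2][2] → acc 0, east 0, south 0
  cycle 3: PE[1][2] → acc 87, east 87, south 2
  cycle 3: PE[2][1] → acc 53, east 53, south 7
  cycle 3: PE[2][2] → acc 0, east 0, south 0
  cycle 4: PE[1][2] → acc 72, east 72, south 4
  cycle 4: PE[2][1] → acc 40, east 40, south 8
  cycle 4: PE[2][2] → acc 57, east 57, south 2
  cycle 5: PE[1][2] → acc 0, east 0, south 0
  cycle 5: PE[2][1] → acc 0, east 0, south 0
  cycle 5: PE[2][2] → acc 48, east 48, south 4

PE[2][2].acc = 48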